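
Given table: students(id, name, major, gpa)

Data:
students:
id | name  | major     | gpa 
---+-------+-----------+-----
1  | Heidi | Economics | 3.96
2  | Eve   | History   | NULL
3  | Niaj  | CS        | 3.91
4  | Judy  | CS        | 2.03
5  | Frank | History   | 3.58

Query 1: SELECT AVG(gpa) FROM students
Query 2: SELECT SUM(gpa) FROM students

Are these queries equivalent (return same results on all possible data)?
No, not equivalent

Query 1 returns: [(3.37,)]
Query 2 returns: [(13.48,)]

Reason: AVG vs SUM give different aggregate values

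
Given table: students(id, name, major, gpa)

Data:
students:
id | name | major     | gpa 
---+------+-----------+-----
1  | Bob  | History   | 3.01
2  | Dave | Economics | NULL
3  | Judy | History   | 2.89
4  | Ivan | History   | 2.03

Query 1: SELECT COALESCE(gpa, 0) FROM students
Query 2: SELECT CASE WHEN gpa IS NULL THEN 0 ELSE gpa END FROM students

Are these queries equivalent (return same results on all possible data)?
Yes, equivalent

Both queries return: [(0,), (2.03,), (2.89,), (3.01,)]

Reason: COALESCE vs CASE for NULL handling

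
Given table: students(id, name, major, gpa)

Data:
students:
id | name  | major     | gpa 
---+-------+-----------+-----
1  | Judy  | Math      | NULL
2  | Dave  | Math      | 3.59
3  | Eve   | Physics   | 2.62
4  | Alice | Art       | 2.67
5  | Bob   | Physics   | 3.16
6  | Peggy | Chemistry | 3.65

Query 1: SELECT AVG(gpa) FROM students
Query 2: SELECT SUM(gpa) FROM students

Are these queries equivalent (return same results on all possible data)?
No, not equivalent

Query 1 returns: [(3.138,)]
Query 2 returns: [(15.69,)]

Reason: AVG vs SUM give different aggregate values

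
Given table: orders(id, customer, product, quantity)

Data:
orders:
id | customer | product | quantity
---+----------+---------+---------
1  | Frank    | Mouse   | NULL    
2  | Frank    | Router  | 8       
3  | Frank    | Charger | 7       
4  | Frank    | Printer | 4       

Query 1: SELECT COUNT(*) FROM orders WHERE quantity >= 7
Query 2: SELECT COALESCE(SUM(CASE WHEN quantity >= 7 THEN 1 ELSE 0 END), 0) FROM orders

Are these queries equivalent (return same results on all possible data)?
Yes, equivalent

Both queries return: [(2,)]

Reason: COUNT with WHERE vs conditional SUM (COALESCE handles empty-table NULL)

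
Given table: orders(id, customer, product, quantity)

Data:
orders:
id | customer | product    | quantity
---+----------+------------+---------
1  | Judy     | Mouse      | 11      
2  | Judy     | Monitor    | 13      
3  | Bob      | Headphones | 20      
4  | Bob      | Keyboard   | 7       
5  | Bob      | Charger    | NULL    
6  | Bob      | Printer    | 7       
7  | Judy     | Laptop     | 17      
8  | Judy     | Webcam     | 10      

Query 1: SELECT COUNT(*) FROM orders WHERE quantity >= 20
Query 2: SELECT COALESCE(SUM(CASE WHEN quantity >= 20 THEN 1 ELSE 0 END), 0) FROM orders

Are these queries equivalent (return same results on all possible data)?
Yes, equivalent

Both queries return: [(1,)]

Reason: COUNT with WHERE vs conditional SUM (COALESCE handles empty-table NULL)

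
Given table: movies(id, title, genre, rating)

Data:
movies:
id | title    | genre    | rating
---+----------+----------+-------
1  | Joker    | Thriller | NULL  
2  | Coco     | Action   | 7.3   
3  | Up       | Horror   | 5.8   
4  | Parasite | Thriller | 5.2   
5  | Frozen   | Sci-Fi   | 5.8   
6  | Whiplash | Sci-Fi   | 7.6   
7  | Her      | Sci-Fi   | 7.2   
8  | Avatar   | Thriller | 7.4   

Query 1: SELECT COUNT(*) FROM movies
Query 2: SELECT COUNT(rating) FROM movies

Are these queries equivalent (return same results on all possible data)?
No, not equivalent

Query 1 returns: [(8,)]
Query 2 returns: [(7,)]

Reason: COUNT(*) includes NULLs, COUNT(column) excludes them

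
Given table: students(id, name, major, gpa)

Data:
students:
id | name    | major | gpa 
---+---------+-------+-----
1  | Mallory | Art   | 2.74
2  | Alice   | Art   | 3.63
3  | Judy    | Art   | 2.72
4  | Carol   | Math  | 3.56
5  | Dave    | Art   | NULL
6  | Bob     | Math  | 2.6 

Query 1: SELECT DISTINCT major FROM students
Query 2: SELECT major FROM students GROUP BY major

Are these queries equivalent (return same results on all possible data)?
Yes, equivalent

Both queries return: [('Art',), ('Math',)]

Reason: Both get unique majors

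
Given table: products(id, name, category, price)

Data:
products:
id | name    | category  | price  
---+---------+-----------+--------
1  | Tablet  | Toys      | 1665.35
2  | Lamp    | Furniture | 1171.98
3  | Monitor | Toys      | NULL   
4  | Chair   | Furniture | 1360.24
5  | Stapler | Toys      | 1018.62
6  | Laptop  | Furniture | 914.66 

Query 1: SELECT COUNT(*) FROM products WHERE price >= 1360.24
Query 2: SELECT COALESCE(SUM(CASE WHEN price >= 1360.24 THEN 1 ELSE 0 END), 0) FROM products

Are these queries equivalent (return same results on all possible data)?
Yes, equivalent

Both queries return: [(2,)]

Reason: COUNT with WHERE vs conditional SUM (COALESCE handles empty-table NULL)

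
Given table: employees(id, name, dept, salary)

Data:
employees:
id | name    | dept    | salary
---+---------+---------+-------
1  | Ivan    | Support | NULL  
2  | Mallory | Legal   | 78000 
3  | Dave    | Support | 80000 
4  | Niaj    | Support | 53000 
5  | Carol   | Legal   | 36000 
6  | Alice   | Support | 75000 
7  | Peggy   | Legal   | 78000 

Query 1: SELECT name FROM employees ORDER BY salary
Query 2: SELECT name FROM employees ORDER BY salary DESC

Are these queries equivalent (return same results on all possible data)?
No, not equivalent

Query 1 returns: [('Ivan',), ('Carol',), ('Niaj',), ('Alice',), ('Mallory',), ('Peggy',), ('Dave',)]
Query 2 returns: [('Dave',), ('Mallory',), ('Peggy',), ('Alice',), ('Niaj',), ('Carol',), ('Ivan',)]

Reason: ASC vs DESC gives opposite ordering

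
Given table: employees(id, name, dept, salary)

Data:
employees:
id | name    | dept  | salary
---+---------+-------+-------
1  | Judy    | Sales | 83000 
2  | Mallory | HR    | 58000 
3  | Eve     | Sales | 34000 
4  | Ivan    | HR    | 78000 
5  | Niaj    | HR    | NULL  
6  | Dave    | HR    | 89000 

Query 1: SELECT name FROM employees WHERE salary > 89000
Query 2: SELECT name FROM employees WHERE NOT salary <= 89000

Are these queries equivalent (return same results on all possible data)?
Yes, equivalent

Both queries return: []

Reason: Both filter salary > 89000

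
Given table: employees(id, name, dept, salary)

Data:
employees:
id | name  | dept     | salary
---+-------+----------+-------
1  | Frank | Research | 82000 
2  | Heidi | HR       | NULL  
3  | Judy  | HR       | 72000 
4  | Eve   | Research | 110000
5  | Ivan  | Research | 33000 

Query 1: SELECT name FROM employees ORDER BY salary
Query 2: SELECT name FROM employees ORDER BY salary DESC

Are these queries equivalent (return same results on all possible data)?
No, not equivalent

Query 1 returns: [('Heidi',), ('Ivan',), ('Judy',), ('Frank',), ('Eve',)]
Query 2 returns: [('Eve',), ('Frank',), ('Judy',), ('Ivan',), ('Heidi',)]

Reason: ASC vs DESC gives opposite ordering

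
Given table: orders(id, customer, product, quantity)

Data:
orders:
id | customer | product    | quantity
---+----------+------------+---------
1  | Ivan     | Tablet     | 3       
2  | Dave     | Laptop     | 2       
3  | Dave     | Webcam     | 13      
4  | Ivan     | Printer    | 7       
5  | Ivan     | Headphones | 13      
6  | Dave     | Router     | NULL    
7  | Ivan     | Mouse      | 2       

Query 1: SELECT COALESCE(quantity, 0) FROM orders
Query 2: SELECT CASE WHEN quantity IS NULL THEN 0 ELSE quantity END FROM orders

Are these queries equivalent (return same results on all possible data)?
Yes, equivalent

Both queries return: [(0,), (2,), (2,), (3,), (7,), (13,), (13,)]

Reason: COALESCE vs CASE for NULL handling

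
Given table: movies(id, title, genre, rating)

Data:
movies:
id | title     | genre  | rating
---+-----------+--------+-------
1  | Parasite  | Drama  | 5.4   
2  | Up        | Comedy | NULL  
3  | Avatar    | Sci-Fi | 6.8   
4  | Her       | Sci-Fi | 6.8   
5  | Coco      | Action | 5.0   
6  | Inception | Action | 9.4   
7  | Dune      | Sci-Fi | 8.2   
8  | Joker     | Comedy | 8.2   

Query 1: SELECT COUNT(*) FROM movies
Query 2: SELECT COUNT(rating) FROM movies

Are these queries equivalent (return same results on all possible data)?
No, not equivalent

Query 1 returns: [(8,)]
Query 2 returns: [(7,)]

Reason: COUNT(*) includes NULLs, COUNT(column) excludes them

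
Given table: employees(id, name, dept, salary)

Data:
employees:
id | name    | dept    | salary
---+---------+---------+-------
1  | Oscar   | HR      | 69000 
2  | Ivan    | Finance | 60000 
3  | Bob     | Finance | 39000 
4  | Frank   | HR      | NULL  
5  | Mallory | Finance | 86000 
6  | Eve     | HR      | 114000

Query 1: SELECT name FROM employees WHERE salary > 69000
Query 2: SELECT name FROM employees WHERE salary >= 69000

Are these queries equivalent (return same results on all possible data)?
No, not equivalent

Query 1 returns: [('Mallory',), ('Eve',)]
Query 2 returns: [('Oscar',), ('Mallory',), ('Eve',)]

Reason: > vs >= gives different results when salary = 69000 exists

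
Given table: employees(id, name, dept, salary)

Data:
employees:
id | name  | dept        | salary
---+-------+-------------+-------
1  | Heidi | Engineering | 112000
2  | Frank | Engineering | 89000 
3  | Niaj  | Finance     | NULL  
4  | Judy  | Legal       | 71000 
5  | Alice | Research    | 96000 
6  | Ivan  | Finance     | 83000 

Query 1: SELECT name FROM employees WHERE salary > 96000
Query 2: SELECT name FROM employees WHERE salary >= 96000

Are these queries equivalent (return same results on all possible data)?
No, not equivalent

Query 1 returns: [('Heidi',)]
Query 2 returns: [('Heidi',), ('Alice',)]

Reason: > vs >= gives different results when salary = 96000 exists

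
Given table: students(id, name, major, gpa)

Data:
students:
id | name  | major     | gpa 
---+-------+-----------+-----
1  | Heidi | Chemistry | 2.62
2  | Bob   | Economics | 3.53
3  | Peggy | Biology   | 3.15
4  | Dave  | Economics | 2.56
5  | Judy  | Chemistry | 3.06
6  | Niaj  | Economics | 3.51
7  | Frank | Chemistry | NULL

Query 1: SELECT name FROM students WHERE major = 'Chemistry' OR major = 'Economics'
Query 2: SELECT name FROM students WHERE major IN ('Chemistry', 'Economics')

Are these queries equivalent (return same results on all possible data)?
Yes, equivalent

Both queries return: [('Bob',), ('Dave',), ('Frank',), ('Heidi',), ('Judy',), ('Niaj',)]

Reason: OR vs IN are equivalent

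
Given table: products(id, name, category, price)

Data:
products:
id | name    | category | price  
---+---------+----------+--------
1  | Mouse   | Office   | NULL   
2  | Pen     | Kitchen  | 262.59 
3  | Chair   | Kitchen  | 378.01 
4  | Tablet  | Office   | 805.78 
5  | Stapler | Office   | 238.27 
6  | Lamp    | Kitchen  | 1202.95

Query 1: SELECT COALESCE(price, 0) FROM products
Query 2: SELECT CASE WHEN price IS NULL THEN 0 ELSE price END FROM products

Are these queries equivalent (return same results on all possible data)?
Yes, equivalent

Both queries return: [(0,), (238.27,), (262.59,), (378.01,), (805.78,), (1202.95,)]

Reason: COALESCE vs CASE for NULL handling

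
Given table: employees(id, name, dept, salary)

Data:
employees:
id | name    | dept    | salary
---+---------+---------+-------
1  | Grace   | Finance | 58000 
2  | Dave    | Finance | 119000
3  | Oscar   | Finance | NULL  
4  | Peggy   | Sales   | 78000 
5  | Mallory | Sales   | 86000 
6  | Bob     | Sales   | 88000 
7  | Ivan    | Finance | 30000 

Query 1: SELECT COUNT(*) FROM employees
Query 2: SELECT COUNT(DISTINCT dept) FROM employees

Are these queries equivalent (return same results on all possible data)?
No, not equivalent

Query 1 returns: [(7,)]
Query 2 returns: [(2,)]

Reason: COUNT(*) counts rows, COUNT(DISTINCT dept) counts unique depts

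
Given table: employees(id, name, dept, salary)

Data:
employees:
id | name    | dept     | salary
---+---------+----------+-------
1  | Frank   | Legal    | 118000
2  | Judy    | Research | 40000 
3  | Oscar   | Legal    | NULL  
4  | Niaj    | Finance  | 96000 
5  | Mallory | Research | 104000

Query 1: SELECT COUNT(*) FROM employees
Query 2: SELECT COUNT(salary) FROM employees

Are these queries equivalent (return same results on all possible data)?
No, not equivalent

Query 1 returns: [(5,)]
Query 2 returns: [(4,)]

Reason: COUNT(*) includes NULLs, COUNT(column) excludes them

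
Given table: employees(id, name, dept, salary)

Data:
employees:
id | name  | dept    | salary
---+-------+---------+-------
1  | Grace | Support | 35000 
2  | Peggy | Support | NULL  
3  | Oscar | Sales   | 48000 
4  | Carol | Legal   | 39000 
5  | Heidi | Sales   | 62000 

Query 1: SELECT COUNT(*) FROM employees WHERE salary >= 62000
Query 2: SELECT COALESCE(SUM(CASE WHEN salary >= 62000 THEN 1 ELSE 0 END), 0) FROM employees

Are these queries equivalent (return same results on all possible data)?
Yes, equivalent

Both queries return: [(1,)]

Reason: COUNT with WHERE vs conditional SUM (COALESCE handles empty-table NULL)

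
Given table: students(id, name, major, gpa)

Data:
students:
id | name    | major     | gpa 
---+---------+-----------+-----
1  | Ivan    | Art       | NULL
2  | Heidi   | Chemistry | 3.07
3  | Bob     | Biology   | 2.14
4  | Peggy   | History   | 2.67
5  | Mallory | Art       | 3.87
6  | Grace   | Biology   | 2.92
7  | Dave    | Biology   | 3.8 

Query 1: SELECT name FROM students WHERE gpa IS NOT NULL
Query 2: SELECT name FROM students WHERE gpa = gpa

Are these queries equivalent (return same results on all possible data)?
Yes, equivalent

Both queries return: [('Bob',), ('Dave',), ('Grace',), ('Heidi',), ('Mallory',), ('Peggy',)]

Reason: IS NOT NULL vs self-equality (both exclude NULLs)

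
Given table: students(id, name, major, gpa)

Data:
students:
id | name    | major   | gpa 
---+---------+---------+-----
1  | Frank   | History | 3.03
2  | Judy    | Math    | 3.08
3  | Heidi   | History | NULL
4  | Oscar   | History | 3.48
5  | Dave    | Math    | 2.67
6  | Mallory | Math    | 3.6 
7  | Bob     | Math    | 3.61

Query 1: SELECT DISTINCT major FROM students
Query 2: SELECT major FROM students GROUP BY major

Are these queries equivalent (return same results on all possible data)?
Yes, equivalent

Both queries return: [('History',), ('Math',)]

Reason: Both get unique majors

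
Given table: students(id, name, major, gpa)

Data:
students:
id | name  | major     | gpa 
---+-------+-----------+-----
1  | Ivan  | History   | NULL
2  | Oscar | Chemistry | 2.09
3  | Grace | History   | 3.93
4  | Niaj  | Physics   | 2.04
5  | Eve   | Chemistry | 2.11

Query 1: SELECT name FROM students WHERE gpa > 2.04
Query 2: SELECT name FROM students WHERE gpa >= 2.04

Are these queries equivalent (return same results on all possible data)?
No, not equivalent

Query 1 returns: [('Oscar',), ('Grace',), ('Eve',)]
Query 2 returns: [('Oscar',), ('Grace',), ('Niaj',), ('Eve',)]

Reason: > vs >= gives different results when gpa = 2.04 exists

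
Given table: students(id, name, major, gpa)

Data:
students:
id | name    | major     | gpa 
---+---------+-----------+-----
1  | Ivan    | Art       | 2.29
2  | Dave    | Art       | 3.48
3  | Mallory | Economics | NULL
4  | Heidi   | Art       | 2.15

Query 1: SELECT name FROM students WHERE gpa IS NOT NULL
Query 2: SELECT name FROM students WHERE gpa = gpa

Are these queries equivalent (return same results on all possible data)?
Yes, equivalent

Both queries return: [('Dave',), ('Heidi',), ('Ivan',)]

Reason: IS NOT NULL vs self-equality (both exclude NULLs)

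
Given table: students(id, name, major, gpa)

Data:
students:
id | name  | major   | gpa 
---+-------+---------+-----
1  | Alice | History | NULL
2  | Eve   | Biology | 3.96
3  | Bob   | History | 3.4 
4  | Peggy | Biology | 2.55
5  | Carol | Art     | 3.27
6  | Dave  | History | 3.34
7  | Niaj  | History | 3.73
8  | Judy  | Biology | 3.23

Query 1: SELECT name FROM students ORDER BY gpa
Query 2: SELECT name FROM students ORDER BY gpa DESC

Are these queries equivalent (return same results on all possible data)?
No, not equivalent

Query 1 returns: [('Alice',), ('Peggy',), ('Judy',), ('Carol',), ('Dave',), ('Bob',), ('Niaj',), ('Eve',)]
Query 2 returns: [('Eve',), ('Niaj',), ('Bob',), ('Dave',), ('Carol',), ('Judy',), ('Peggy',), ('Alice',)]

Reason: ASC vs DESC gives opposite ordering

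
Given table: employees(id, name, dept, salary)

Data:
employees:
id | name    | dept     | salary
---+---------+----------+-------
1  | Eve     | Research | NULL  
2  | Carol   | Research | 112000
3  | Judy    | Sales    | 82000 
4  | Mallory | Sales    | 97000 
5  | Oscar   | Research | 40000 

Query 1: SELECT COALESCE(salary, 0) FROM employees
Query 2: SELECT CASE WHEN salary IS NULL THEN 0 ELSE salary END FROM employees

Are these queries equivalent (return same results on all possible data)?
Yes, equivalent

Both queries return: [(0,), (40000,), (82000,), (97000,), (112000,)]

Reason: COALESCE vs CASE for NULL handling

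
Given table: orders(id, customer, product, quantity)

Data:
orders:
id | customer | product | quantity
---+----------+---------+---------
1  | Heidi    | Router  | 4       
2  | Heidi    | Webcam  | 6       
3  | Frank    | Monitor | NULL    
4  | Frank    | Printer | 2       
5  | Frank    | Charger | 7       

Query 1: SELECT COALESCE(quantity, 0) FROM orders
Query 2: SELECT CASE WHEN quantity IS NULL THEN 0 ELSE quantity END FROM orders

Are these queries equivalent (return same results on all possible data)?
Yes, equivalent

Both queries return: [(0,), (2,), (4,), (6,), (7,)]

Reason: COALESCE vs CASE for NULL handling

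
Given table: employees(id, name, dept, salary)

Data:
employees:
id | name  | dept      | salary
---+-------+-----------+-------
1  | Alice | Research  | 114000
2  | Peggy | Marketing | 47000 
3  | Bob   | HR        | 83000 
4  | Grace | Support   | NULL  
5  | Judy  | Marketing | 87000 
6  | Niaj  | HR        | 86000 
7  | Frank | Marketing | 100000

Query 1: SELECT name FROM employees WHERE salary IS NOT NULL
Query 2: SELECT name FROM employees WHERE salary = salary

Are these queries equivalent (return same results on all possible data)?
Yes, equivalent

Both queries return: [('Alice',), ('Bob',), ('Frank',), ('Judy',), ('Niaj',), ('Peggy',)]

Reason: IS NOT NULL vs self-equality (both exclude NULLs)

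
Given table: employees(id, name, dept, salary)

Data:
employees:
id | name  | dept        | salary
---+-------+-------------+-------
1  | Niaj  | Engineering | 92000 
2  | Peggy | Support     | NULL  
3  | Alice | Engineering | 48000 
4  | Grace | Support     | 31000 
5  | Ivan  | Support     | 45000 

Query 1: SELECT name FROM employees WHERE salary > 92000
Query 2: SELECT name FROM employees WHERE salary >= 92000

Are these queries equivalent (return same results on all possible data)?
No, not equivalent

Query 1 returns: []
Query 2 returns: [('Niaj',)]

Reason: > vs >= gives different results when salary = 92000 exists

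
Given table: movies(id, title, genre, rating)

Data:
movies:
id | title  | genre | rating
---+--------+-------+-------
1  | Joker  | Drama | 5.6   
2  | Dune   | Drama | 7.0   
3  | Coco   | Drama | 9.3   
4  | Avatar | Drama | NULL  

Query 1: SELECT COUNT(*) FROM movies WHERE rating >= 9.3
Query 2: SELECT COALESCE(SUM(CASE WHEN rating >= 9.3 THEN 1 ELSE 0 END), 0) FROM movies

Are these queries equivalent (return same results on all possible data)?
Yes, equivalent

Both queries return: [(1,)]

Reason: COUNT with WHERE vs conditional SUM (COALESCE handles empty-table NULL)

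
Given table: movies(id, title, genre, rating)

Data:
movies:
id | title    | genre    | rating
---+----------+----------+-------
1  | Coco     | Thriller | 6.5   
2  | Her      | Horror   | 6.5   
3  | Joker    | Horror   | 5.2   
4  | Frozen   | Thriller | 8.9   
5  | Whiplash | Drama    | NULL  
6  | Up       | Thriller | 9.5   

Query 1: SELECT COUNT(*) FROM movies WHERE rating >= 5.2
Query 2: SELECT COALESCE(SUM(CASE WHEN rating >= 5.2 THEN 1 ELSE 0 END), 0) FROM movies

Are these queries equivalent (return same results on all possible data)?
Yes, equivalent

Both queries return: [(5,)]

Reason: COUNT with WHERE vs conditional SUM (COALESCE handles empty-table NULL)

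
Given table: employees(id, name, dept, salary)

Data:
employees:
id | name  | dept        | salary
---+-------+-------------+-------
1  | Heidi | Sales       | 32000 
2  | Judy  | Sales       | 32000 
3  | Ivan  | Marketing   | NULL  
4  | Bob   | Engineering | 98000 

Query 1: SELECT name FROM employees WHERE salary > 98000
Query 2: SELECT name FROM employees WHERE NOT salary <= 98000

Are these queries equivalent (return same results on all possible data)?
Yes, equivalent

Both queries return: []

Reason: Both filter salary > 98000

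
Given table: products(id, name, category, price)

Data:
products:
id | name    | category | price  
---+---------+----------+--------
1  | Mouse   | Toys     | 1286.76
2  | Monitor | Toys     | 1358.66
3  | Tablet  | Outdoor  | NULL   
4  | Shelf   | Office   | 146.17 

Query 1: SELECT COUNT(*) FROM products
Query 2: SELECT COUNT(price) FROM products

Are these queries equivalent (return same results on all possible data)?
No, not equivalent

Query 1 returns: [(4,)]
Query 2 returns: [(3,)]

Reason: COUNT(*) includes NULLs, COUNT(column) excludes them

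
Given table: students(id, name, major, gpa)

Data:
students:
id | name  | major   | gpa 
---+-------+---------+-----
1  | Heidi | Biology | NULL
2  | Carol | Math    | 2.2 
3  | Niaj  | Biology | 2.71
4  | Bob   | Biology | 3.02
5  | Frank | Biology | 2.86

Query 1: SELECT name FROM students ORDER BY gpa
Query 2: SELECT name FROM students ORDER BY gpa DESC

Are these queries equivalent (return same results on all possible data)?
No, not equivalent

Query 1 returns: [('Heidi',), ('Carol',), ('Niaj',), ('Frank',), ('Bob',)]
Query 2 returns: [('Bob',), ('Frank',), ('Niaj',), ('Carol',), ('Heidi',)]

Reason: ASC vs DESC gives opposite ordering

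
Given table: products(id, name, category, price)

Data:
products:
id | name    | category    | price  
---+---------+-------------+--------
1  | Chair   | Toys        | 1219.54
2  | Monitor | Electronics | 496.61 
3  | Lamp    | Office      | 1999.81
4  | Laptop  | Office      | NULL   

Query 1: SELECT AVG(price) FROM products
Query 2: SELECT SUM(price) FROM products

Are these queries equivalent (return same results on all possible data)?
No, not equivalent

Query 1 returns: [(1238.6533333333334,)]
Query 2 returns: [(3715.96,)]

Reason: AVG vs SUM give different aggregate values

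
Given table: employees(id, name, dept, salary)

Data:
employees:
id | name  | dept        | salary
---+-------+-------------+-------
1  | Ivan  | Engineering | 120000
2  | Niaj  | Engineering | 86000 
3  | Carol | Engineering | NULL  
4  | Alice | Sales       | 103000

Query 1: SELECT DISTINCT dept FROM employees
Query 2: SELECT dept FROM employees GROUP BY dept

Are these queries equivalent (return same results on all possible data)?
Yes, equivalent

Both queries return: [('Engineering',), ('Sales',)]

Reason: Both get unique depts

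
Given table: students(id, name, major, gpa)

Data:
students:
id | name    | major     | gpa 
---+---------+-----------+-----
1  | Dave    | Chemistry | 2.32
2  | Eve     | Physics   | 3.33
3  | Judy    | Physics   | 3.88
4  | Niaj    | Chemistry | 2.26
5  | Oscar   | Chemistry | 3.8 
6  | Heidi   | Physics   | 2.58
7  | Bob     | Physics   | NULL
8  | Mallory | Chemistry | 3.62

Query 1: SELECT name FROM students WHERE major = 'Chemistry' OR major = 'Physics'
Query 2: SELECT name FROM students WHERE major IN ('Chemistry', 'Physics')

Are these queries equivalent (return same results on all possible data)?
Yes, equivalent

Both queries return: [('Bob',), ('Dave',), ('Eve',), ('Heidi',), ('Judy',), ('Mallory',), ('Niaj',), ('Oscar',)]

Reason: OR vs IN are equivalent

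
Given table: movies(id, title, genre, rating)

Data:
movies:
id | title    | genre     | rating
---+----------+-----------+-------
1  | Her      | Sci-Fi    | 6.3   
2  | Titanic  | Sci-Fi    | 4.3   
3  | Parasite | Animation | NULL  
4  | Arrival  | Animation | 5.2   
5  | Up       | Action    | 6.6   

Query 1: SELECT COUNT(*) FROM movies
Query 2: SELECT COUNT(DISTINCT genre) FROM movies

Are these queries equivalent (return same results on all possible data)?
No, not equivalent

Query 1 returns: [(5,)]
Query 2 returns: [(3,)]

Reason: COUNT(*) counts rows, COUNT(DISTINCT genre) counts unique genres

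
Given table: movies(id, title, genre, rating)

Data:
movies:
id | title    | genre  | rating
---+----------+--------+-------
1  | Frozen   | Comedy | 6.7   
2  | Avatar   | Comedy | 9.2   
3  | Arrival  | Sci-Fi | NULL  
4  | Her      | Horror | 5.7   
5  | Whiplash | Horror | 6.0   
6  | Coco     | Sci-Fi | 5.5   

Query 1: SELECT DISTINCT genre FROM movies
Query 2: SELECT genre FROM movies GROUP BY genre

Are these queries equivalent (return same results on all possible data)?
Yes, equivalent

Both queries return: [('Comedy',), ('Horror',), ('Sci-Fi',)]

Reason: Both get unique genres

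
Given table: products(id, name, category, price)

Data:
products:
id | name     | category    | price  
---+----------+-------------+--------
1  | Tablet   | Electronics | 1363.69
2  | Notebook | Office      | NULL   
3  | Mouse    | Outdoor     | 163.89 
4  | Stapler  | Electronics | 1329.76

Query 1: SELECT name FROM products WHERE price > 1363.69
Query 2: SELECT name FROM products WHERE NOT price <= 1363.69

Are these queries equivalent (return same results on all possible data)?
Yes, equivalent

Both queries return: []

Reason: Both filter price > 1363.69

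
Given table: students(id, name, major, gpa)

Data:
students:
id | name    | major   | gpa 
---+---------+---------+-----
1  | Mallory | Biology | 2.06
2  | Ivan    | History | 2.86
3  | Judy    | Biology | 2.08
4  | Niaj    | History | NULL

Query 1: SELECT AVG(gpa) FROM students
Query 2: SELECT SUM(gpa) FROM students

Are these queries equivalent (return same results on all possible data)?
No, not equivalent

Query 1 returns: [(2.3333333333333335,)]
Query 2 returns: [(7.0,)]

Reason: AVG vs SUM give different aggregate values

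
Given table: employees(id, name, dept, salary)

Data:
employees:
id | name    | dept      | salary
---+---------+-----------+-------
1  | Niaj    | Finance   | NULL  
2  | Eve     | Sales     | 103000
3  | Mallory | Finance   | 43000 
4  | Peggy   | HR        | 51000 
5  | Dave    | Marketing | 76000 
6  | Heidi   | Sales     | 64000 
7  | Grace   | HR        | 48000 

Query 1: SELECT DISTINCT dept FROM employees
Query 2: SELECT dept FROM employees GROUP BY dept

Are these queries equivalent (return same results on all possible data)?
Yes, equivalent

Both queries return: [('Finance',), ('HR',), ('Marketing',), ('Sales',)]

Reason: Both get unique depts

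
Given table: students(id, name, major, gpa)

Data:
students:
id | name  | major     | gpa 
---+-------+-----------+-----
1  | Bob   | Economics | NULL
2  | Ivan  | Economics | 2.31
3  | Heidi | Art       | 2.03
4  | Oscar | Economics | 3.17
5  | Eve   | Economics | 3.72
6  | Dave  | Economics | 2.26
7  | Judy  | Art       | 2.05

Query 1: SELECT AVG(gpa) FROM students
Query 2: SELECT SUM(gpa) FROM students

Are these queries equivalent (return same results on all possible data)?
No, not equivalent

Query 1 returns: [(2.59,)]
Query 2 returns: [(15.54,)]

Reason: AVG vs SUM give different aggregate values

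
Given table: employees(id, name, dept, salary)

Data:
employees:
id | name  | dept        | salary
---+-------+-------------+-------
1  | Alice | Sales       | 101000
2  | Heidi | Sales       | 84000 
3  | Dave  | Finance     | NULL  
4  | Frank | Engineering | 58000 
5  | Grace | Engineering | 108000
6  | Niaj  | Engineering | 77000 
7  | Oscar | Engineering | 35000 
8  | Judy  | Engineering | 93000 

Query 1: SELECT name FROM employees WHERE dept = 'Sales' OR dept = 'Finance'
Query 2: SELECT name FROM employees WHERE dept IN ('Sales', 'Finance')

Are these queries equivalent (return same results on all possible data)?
Yes, equivalent

Both queries return: [('Alice',), ('Dave',), ('Heidi',)]

Reason: OR vs IN are equivalent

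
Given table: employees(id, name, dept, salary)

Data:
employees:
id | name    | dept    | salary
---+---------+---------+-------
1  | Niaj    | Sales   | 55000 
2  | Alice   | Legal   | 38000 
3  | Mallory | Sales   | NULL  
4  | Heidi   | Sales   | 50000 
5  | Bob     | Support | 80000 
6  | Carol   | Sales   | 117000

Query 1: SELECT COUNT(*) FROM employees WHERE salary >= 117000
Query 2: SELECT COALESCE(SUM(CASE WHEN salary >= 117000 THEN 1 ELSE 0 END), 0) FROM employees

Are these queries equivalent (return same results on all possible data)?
Yes, equivalent

Both queries return: [(1,)]

Reason: COUNT with WHERE vs conditional SUM (COALESCE handles empty-table NULL)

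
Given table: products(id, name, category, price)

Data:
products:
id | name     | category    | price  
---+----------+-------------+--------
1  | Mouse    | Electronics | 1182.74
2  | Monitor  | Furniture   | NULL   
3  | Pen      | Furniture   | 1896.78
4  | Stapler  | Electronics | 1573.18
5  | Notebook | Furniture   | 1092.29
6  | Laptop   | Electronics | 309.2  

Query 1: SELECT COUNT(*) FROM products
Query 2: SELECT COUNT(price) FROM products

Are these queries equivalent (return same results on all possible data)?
No, not equivalent

Query 1 returns: [(6,)]
Query 2 returns: [(5,)]

Reason: COUNT(*) includes NULLs, COUNT(column) excludes them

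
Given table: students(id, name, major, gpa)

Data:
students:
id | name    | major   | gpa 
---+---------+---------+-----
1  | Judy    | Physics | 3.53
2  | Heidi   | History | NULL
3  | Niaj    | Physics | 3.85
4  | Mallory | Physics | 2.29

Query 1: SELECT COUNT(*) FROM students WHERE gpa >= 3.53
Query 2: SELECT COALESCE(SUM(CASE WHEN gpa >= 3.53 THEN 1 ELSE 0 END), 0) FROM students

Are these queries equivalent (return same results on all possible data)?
Yes, equivalent

Both queries return: [(2,)]

Reason: COUNT with WHERE vs conditional SUM (COALESCE handles empty-table NULL)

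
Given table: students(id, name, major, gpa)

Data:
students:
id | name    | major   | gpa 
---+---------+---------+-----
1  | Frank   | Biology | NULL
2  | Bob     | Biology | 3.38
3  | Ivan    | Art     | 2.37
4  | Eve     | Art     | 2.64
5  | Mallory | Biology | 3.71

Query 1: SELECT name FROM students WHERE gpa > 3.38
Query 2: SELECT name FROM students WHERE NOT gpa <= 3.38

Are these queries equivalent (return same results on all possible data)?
Yes, equivalent

Both queries return: [('Mallory',)]

Reason: Both filter gpa > 3.38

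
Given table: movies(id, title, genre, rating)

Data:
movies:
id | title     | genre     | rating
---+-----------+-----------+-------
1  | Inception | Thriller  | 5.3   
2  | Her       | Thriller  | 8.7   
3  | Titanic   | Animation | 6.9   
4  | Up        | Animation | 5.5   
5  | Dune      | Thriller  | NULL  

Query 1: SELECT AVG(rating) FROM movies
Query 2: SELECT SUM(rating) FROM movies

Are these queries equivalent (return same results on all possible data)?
No, not equivalent

Query 1 returns: [(6.6,)]
Query 2 returns: [(26.4,)]

Reason: AVG vs SUM give different aggregate values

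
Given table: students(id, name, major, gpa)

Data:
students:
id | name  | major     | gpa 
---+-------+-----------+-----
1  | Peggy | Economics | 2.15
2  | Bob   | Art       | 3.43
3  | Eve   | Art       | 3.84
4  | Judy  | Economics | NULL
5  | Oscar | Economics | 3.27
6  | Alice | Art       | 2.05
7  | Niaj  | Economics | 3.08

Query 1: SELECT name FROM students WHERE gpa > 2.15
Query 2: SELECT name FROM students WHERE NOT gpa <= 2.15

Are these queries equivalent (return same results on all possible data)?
Yes, equivalent

Both queries return: [('Bob',), ('Eve',), ('Niaj',), ('Oscar',)]

Reason: Both filter gpa > 2.15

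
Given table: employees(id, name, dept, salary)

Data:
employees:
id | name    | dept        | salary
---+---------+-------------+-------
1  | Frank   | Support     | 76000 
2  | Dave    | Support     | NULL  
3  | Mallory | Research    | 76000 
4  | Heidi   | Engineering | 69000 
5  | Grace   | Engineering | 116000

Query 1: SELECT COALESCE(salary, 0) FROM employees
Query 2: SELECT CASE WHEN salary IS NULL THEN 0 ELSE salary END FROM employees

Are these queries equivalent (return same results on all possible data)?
Yes, equivalent

Both queries return: [(0,), (69000,), (76000,), (76000,), (116000,)]

Reason: COALESCE vs CASE for NULL handling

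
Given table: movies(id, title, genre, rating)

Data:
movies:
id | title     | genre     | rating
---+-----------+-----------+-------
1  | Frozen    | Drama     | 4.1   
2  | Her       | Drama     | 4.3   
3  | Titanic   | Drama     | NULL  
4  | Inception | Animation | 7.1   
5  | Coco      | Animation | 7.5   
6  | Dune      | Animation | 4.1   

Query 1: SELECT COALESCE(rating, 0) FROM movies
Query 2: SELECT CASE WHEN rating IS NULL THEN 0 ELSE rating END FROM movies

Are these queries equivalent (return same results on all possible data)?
Yes, equivalent

Both queries return: [(0,), (4.1,), (4.1,), (4.3,), (7.1,), (7.5,)]

Reason: COALESCE vs CASE for NULL handling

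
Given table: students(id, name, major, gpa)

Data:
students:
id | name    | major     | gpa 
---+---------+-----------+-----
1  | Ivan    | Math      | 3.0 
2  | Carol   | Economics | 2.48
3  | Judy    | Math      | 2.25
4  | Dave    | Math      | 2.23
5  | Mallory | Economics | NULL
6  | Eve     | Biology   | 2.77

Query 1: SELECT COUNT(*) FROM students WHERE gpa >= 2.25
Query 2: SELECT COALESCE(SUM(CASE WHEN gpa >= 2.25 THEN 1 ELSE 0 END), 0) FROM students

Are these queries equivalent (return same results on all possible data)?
Yes, equivalent

Both queries return: [(4,)]

Reason: COUNT with WHERE vs conditional SUM (COALESCE handles empty-table NULL)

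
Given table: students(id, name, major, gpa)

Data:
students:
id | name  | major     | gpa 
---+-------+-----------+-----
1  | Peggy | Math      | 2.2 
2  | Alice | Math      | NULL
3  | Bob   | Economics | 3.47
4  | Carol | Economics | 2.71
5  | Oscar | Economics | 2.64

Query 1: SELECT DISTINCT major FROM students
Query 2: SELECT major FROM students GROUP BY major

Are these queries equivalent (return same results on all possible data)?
Yes, equivalent

Both queries return: [('Economics',), ('Math',)]

Reason: Both get unique majors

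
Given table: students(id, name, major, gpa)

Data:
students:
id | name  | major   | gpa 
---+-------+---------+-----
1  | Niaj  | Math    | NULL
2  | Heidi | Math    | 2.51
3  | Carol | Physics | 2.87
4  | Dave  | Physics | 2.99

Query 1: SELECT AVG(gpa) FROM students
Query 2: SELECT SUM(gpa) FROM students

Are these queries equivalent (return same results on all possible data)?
No, not equivalent

Query 1 returns: [(2.7900000000000005,)]
Query 2 returns: [(8.370000000000001,)]

Reason: AVG vs SUM give different aggregate values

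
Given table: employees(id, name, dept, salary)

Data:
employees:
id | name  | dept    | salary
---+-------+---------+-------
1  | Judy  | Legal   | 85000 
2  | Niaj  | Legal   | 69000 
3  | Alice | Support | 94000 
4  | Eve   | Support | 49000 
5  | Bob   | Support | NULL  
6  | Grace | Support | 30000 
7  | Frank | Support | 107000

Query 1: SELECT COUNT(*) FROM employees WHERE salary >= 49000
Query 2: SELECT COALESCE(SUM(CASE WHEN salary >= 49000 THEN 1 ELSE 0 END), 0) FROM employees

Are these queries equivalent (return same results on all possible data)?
Yes, equivalent

Both queries return: [(5,)]

Reason: COUNT with WHERE vs conditional SUM (COALESCE handles empty-table NULL)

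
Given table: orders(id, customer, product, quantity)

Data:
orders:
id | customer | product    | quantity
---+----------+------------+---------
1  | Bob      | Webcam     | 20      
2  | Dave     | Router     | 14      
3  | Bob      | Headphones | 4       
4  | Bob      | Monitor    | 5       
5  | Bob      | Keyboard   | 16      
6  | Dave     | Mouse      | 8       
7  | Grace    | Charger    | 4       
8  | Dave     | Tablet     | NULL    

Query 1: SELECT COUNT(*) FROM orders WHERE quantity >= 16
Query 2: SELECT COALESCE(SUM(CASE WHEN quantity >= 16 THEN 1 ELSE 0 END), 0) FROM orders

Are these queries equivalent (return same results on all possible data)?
Yes, equivalent

Both queries return: [(2,)]

Reason: COUNT with WHERE vs conditional SUM (COALESCE handles empty-table NULL)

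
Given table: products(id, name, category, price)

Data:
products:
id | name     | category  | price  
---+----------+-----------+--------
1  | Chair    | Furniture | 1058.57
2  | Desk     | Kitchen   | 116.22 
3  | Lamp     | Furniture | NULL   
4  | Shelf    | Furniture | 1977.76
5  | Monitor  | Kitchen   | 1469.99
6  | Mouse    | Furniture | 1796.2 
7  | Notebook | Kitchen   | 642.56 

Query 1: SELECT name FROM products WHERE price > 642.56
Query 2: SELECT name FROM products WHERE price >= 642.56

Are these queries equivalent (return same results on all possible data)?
No, not equivalent

Query 1 returns: [('Chair',), ('Shelf',), ('Monitor',), ('Mouse',)]
Query 2 returns: [('Chair',), ('Shelf',), ('Monitor',), ('Mouse',), ('Notebook',)]

Reason: > vs >= gives different results when price = 642.56 exists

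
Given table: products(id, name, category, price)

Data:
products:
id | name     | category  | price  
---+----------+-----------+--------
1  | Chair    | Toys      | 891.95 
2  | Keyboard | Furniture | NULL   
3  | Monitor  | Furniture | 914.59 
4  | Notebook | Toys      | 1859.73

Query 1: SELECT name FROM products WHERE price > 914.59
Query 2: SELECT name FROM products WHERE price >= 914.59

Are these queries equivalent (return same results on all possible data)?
No, not equivalent

Query 1 returns: [('Notebook',)]
Query 2 returns: [('Monitor',), ('Notebook',)]

Reason: > vs >= gives different results when price = 914.59 exists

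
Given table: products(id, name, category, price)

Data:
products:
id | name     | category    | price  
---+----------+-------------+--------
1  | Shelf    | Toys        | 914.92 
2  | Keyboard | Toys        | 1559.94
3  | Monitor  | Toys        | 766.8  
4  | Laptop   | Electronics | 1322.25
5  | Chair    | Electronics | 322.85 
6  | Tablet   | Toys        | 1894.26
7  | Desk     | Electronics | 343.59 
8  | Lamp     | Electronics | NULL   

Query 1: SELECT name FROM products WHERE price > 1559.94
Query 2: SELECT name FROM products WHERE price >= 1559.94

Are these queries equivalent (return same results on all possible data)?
No, not equivalent

Query 1 returns: [('Tablet',)]
Query 2 returns: [('Keyboard',), ('Tablet',)]

Reason: > vs >= gives different results when price = 1559.94 exists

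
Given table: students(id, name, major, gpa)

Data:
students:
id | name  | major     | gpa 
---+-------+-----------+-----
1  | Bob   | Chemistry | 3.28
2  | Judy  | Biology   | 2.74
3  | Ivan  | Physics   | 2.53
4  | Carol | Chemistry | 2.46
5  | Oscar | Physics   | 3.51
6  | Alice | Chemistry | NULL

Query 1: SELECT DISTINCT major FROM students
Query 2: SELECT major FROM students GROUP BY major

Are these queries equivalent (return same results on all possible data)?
Yes, equivalent

Both queries return: [('Biology',), ('Chemistry',), ('Physics',)]

Reason: Both get unique majors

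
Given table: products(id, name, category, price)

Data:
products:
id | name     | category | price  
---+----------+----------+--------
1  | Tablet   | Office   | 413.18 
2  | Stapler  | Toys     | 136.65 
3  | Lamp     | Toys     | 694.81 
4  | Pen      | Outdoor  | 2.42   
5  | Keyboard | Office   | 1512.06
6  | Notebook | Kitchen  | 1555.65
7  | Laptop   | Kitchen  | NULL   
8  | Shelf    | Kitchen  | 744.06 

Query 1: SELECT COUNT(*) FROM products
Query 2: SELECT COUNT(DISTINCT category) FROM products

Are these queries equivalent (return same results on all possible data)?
No, not equivalent

Query 1 returns: [(8,)]
Query 2 returns: [(4,)]

Reason: COUNT(*) counts rows, COUNT(DISTINCT category) counts unique categorys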